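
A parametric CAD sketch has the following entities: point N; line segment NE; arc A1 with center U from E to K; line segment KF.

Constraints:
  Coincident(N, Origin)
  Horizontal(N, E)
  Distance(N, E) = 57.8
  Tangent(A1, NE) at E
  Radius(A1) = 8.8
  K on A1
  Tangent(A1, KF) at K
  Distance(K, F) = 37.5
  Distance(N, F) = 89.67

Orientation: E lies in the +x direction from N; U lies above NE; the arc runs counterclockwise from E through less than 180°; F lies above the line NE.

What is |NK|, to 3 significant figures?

66.2

Checks: |UK| = 8.800 ✓; ∠(UK, KF) = 90.00° ✓; |KF| = 37.50 ✓; |NF| = 89.67 ✓.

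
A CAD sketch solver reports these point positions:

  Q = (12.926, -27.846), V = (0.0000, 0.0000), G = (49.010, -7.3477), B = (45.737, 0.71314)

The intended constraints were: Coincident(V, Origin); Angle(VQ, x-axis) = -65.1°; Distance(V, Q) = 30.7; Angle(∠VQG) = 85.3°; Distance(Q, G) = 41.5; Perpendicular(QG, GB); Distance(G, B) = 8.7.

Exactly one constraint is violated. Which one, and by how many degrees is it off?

Perpendicular(QG, GB) — off by 7.50°.

V = (0.00, 0.00) ✓; VQ at -65.10° ✓; |VQ| = 30.70 ✓; ∠VQG = 85.30° ✓; |QG| = 41.50 ✓; ∠(QG, GB) = 82.50° ✗; |GB| = 8.700 ✓.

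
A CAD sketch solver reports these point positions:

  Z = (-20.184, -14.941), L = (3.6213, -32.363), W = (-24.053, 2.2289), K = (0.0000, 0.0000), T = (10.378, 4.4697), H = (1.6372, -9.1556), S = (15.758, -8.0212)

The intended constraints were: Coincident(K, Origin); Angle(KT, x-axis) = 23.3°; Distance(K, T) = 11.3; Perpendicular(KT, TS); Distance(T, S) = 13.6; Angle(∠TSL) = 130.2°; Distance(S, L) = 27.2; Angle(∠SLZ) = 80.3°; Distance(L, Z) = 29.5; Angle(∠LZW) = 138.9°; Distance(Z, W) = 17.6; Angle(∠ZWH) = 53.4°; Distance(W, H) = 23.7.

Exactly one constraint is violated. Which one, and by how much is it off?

Distance(W, H) = 23.7 — off by 4.40.

K = (0.00, 0.00) ✓; KT at 23.30° ✓; |KT| = 11.30 ✓; ∠(KT, TS) = 90.00° ✓; |TS| = 13.60 ✓; ∠TSL = 130.2° ✓; |SL| = 27.20 ✓; ∠SLZ = 80.30° ✓; |LZ| = 29.50 ✓; ∠LZW = 138.9° ✓; |ZW| = 17.60 ✓; ∠ZWH = 53.40° ✓; |WH| = 28.10 ✗.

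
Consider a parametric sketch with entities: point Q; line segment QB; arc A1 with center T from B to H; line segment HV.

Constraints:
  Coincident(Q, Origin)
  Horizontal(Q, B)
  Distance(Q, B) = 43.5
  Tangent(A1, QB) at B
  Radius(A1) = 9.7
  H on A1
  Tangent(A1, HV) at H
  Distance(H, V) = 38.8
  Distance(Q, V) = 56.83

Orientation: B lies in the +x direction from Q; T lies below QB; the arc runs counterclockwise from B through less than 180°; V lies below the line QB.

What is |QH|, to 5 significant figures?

34.998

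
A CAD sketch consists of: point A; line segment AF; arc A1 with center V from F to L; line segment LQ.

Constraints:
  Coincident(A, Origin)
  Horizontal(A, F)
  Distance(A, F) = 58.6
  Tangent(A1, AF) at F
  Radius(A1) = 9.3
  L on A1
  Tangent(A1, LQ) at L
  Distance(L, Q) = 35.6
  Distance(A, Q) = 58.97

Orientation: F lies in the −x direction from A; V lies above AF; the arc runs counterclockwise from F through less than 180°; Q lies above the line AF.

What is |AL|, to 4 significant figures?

50.06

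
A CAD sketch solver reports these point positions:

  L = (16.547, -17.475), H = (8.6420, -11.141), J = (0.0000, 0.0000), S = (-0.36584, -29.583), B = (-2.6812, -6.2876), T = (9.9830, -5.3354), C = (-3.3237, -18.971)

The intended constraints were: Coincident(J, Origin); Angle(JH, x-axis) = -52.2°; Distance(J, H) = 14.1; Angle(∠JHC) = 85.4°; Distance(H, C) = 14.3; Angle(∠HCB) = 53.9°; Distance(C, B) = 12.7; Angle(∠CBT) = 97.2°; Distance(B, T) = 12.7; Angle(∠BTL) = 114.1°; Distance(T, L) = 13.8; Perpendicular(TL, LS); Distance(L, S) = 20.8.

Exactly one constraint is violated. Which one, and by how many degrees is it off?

Perpendicular(TL, LS) — off by 7.20°.

J = (0.00, 0.00) ✓; JH at -52.20° ✓; |JH| = 14.10 ✓; ∠JHC = 85.40° ✓; |HC| = 14.30 ✓; ∠HCB = 53.90° ✓; |CB| = 12.70 ✓; ∠CBT = 97.20° ✓; |BT| = 12.70 ✓; ∠BTL = 114.1° ✓; |TL| = 13.80 ✓; ∠(TL, LS) = 82.80° ✗; |LS| = 20.80 ✓.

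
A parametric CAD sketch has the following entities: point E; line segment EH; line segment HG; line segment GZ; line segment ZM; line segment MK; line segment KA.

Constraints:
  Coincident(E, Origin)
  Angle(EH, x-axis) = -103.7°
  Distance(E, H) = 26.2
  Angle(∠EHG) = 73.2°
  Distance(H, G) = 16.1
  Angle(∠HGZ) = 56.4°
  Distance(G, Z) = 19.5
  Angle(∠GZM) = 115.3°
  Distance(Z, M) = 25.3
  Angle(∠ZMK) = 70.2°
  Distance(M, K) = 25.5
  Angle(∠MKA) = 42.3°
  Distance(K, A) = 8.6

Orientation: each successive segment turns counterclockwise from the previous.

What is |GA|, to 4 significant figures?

21.76

E is at the origin; EH runs at -103.7° with length 26.2, so H = (-6.205, -25.45). ∠EHG = 73.2° gives HG at 3.100° from the x-axis; with |HG| = 16.1, G = (9.871, -24.58). ∠HGZ = 56.4° gives GZ at 126.7° from the x-axis; with |GZ| = 19.5, Z = (-1.782, -8.949). ∠GZM = 115.3° gives ZM at -168.6° from the x-axis; with |ZM| = 25.3, M = (-26.58, -13.95). ∠ZMK = 70.2° gives MK at -58.80° from the x-axis; with |MK| = 25.5, K = (-13.37, -35.76). ∠MKA = 42.3° gives KA at 78.90° from the x-axis; with |KA| = 8.6, A = (-11.72, -27.32). Then |GA| = |A − G| = 21.76.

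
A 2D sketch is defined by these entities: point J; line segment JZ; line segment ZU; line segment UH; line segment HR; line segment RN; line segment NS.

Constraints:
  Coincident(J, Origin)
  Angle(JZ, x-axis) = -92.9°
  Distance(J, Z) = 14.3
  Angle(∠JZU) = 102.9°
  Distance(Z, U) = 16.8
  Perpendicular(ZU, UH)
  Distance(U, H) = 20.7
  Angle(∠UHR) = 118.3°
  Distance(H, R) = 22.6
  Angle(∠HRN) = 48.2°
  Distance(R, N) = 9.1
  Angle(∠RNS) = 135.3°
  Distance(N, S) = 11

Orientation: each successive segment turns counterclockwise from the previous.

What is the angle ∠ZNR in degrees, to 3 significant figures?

169°

J is at the origin; JZ runs at -92.9° with length 14.3, so Z = (-0.723, -14.3). ∠JZU = 102.9° gives ZU at -15.8° from the x-axis; with |ZU| = 16.8, U = (15.4, -18.9). ZU ⟂ UH, so UH runs at 74.2°; with |UH| = 20.7, H = (21.1, 1.06). ∠UHR = 118.3° gives HR at 136° from the x-axis; with |HR| = 22.6, R = (4.85, 16.8). ∠HRN = 48.2° gives RN at -92.3° from the x-axis; with |RN| = 9.1, N = (4.48, 7.70). Then cos ∠ZNR = NZ·NR / (|NZ||NR|), giving 169°.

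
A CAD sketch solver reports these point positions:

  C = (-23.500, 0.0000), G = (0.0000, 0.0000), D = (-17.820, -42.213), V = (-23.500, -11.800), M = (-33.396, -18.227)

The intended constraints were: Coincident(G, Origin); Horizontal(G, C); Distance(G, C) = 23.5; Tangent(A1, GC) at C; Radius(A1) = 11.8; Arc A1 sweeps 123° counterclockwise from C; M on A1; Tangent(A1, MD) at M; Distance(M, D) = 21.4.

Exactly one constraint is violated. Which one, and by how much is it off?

Distance(M, D) = 21.4 — off by 7.20.

G = (0.00, 0.00) ✓; G.y = 0.00, C.y = 0.00 ✓; |GC| = 23.50 ✓; ∠(VC, CG) = 90.00° ✓; |VC| = 11.80 ✓; bearing(V→M) − bearing(V→C) = 123.0° ✓; |VM| = 11.80 ✓; ∠(VM, MD) = 90.00° ✓; |MD| = 28.60 ✗.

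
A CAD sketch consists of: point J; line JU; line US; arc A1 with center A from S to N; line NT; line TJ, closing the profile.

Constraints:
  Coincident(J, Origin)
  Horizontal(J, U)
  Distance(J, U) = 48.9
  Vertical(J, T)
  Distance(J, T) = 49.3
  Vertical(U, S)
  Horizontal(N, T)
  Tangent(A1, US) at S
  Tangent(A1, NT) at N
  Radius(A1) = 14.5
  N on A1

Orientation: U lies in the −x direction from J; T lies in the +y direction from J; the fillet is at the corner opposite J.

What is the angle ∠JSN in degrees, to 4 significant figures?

80.44°

J is at the origin; J and U share the same y with |JU| = 48.9 and U on the −x side, so U = (-48.90, 0.000). J and T share the same x with |JT| = 49.3 and T on the +y side, so T = (0.000, 49.30). The virtual corner opposite J is at (-48.90, 49.30). Tangency of A1 to US means the radius AS is perpendicular to US and since A1 is tangent to NT there, AN ⟂ NT, with radius 14.5, so the center A sits 14.5 in from both sides at A = (-34.40, 34.80). That places the tangent points at S = (-48.90, 34.80) on US and N = (-34.40, 49.30) on NT. Then cos ∠JSN = SJ·SN / (|SJ||SN|), giving 80.44°.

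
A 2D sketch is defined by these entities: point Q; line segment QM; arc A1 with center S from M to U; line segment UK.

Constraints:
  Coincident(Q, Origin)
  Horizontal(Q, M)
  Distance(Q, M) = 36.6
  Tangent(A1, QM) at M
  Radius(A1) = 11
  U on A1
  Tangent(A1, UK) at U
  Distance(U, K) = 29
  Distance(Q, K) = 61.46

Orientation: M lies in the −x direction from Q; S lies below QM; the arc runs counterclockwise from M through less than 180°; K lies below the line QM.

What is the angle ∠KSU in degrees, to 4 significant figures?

69.23°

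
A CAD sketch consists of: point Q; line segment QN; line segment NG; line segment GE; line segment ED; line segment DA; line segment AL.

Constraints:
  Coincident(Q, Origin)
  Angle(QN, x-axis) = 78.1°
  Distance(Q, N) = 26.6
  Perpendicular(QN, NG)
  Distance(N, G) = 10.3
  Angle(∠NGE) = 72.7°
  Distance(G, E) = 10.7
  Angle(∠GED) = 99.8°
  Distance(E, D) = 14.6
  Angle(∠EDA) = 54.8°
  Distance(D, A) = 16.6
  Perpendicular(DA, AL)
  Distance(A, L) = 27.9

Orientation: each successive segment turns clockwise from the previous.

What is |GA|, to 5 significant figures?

7.4887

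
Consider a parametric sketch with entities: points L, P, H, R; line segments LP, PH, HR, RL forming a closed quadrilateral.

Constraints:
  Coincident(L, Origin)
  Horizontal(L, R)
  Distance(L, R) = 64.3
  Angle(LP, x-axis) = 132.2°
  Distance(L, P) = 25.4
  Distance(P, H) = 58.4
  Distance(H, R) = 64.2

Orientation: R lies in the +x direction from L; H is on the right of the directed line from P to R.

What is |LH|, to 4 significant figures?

34.55

Checks: L.y = 0.00, R.y = 0.00 ✓; |PH| = 58.40 ✓; |HR| = 64.20 ✓.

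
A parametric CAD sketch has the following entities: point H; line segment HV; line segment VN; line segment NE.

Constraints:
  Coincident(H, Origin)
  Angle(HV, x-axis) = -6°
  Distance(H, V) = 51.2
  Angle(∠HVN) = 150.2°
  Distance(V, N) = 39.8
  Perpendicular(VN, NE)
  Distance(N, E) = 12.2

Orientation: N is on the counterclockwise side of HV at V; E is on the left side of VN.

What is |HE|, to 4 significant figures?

85.26

∠HVN = 150.2°, so VN runs at -6.0° + (180° − 150.2°) = 23.80° from the x-axis; with |VN| = 39.8, N = V + 39.8·(cos 23.80°, sin 23.80°) = (87.33, 10.71). VN is perpendicular to NE; with |NE| = 12.2 on the left of VN, E = N + 12.2·(-0.4035, 0.9150) = (82.41, 21.87). Then |HE| = |E − H| = 85.26.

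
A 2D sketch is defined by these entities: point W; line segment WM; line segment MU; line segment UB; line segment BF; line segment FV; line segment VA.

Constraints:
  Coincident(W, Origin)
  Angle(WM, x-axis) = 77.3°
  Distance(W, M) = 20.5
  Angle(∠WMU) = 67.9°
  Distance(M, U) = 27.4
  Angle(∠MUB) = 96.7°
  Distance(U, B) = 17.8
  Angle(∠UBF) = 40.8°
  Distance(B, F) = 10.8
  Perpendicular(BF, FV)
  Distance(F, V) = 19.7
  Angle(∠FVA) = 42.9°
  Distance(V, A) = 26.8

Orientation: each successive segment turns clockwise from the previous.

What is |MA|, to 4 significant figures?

41.70

W is at the origin; WM runs at 77.3° with length 20.5, so M = (4.507, 20.00). ∠WMU = 67.9° gives MU at -34.80° from the x-axis; with |MU| = 27.4, U = (27.01, 4.361). ∠MUB = 96.7° gives UB at -118.1° from the x-axis; with |UB| = 17.8, B = (18.62, -11.34). ∠UBF = 40.8° gives BF at 102.7° from the x-axis; with |BF| = 10.8, F = (16.25, -0.8052). The perpendicularity gives FV at right angles to BF, so FV runs at 12.70°; with |FV| = 19.7, V = (35.47, 3.526). ∠FVA = 42.9° gives VA at -124.4° from the x-axis; with |VA| = 26.8, A = (20.32, -18.59). Then |MA| = |A − M| = 41.70.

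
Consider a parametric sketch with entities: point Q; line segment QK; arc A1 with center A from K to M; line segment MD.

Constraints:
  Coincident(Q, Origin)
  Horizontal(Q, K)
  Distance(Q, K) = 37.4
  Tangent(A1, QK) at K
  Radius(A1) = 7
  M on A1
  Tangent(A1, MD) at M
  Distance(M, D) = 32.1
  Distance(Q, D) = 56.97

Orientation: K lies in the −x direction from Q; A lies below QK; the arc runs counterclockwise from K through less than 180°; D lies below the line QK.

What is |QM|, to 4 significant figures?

45.03

Q is at the origin; Q and K share the same y with |QK| = 37.4 and K on the −x side, so K = (-37.40, 0.000). Tangency of A1 to QK means the radius AK is perpendicular to QK, so A = K + (0, -7) = (-37.40, -7.000). Since AM ⟂ MD (tangency), |AD| = √(7.0² + 32.1²) = 32.85 regardless of where M sits on A1. So D lies on both circle(Q, 56.97) and circle(A, 32.85); the below-QK intersection is D = (-40.89, -39.67). M is the foot of the tangent from D: M = (-44.36, -7.756).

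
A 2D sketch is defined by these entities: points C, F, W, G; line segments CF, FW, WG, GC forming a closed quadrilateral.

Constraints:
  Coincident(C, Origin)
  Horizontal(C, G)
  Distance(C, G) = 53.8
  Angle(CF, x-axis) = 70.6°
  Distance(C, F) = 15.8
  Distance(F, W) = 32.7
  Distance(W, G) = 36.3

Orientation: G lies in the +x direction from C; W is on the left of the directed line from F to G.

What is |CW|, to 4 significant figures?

45.65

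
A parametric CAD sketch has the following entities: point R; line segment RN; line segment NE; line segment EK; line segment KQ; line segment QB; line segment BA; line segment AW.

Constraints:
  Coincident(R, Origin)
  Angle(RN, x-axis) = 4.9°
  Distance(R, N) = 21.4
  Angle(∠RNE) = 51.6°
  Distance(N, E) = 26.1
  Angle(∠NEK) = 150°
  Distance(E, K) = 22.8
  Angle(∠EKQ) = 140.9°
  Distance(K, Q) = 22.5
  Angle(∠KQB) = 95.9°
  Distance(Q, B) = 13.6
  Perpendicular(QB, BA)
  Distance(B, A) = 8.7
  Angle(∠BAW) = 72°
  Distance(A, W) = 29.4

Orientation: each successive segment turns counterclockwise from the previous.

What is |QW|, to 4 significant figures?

14.37

R is at the origin; RN runs at 4.9° with length 21.4, so N = (21.32, 1.828). ∠RNE = 51.6° gives NE at 133.3° from the x-axis; with |NE| = 26.1, E = (3.422, 20.82). ∠NEK = 150.0° gives EK at 163.3° from the x-axis; with |EK| = 22.8, K = (-18.42, 27.37). ∠EKQ = 140.9° gives KQ at -157.6° from the x-axis; with |KQ| = 22.5, Q = (-39.22, 18.80). ∠KQB = 95.9° gives QB at -73.50° from the x-axis; with |QB| = 13.6, B = (-35.36, 5.761). QB is perpendicular to BA, so BA runs at 16.50°; with |BA| = 8.7, A = (-27.01, 8.232). ∠BAW = 72.0° gives AW at 124.5° from the x-axis; with |AW| = 29.4, W = (-43.67, 32.46). Then |QW| = |W − Q| = 14.37.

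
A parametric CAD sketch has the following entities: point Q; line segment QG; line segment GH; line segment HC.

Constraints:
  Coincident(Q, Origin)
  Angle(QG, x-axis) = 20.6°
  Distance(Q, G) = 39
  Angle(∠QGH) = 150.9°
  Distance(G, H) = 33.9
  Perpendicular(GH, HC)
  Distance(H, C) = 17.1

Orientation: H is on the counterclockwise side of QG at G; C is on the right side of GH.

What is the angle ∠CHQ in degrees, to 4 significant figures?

105.6°

∠QGH = 150.9°, so GH runs at 20.6° + (180° − 150.9°) = 49.70° from the x-axis; with |GH| = 33.9, H = G + 33.9·(cos 49.70°, sin 49.70°) = (58.43, 39.58). GH ⟂ HC; with |HC| = 17.1 on the right of GH, C = H + 17.1·(0.7627, -0.6468) = (71.47, 28.52). Then cos ∠CHQ = HC·HQ / (|HC||HQ|), giving 105.6°.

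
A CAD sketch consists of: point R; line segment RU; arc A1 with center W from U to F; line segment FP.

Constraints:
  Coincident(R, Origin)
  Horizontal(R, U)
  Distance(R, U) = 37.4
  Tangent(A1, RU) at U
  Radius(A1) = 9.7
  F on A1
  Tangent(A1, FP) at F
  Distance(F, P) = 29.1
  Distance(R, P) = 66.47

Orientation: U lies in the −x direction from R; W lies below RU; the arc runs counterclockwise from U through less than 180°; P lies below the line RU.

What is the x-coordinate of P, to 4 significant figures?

-58.05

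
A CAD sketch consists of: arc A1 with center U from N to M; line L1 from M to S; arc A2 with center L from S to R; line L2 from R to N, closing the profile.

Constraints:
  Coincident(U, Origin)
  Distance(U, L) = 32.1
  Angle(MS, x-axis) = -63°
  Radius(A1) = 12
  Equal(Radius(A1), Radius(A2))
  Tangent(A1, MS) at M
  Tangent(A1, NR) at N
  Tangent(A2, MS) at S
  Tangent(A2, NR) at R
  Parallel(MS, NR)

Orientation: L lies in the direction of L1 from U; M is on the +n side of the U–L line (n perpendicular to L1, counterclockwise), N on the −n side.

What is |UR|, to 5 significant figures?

34.270

The slot axis is L1's direction at -63.0°, so u = (cos -63.0°, sin -63.0°) = (0.45399, -0.89101) and n = (−sin -63.0°, cos -63.0°) = (0.89101, 0.45399). U is at the origin and L lies 32.1 along u from U, so L = 32.1·u = (14.573, -28.601). Tangency of A1 to both parallel lines with radius 12.0 puts M and N at U ± 12.0·n: M = (10.692, 5.4479), N = (-10.692, -5.4479). Equal radii place S and R the same way about L: S = L + 12.0·n = (25.265, -23.153), R = L − 12.0·n = (3.8810, -34.049). Then |UR| = |R − U| = 34.270.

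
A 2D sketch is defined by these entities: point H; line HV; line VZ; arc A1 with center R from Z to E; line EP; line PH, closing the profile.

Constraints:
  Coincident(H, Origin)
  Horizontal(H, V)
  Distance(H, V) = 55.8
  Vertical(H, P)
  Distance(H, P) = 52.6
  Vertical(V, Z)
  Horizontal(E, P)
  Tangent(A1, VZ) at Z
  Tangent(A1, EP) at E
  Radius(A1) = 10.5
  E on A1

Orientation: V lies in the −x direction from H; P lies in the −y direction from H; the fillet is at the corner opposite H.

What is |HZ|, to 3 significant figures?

69.9

H is at the origin; HV is horizontal with |HV| = 55.8 and V on the −x side, so V = (-55.8, 0.00). HP is vertical with |HP| = 52.6 and P on the −y side, so P = (0.00, -52.6). The virtual corner opposite H is at (-55.8, -52.6). Tangency of A1 to VZ means the radius RZ is perpendicular to VZ and the tangent condition forces RE to be normal to EP, with radius 10.5, so the center R sits 10.5 in from both sides at R = (-45.3, -42.1). That places the tangent points at Z = (-55.8, -42.1) on VZ and E = (-45.3, -52.6) on EP. Then |HZ| = |Z − H| = 69.9.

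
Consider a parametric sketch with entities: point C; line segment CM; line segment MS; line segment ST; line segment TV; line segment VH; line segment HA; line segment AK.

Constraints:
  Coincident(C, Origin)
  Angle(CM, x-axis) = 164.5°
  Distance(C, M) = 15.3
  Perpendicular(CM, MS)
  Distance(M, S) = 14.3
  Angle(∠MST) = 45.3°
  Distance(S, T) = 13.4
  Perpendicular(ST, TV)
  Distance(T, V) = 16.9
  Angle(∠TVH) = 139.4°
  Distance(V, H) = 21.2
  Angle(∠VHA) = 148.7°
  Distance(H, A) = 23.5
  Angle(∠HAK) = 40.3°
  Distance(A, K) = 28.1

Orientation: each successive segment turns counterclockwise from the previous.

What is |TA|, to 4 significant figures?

54.13

∠TVH = 139.4° gives VH at 159.8° from the x-axis; with |VH| = 21.2, H = (-35.01, 18.92). ∠VHA = 148.7° gives HA at -168.9° from the x-axis; with |HA| = 23.5, A = (-58.07, 14.39). Then |TA| = |A − T| = 54.13.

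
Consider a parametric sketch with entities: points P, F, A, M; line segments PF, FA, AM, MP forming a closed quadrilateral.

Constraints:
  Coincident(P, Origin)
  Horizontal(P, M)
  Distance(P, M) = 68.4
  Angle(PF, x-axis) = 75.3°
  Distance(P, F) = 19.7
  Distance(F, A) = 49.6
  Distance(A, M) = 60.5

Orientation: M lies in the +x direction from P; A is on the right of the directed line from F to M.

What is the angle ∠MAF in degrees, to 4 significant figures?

73.17°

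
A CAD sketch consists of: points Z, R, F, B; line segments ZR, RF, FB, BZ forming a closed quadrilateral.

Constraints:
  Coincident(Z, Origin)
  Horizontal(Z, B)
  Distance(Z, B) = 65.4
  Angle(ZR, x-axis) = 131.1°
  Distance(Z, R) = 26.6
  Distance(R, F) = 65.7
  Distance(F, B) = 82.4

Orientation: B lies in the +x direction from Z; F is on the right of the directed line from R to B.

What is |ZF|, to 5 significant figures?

44.465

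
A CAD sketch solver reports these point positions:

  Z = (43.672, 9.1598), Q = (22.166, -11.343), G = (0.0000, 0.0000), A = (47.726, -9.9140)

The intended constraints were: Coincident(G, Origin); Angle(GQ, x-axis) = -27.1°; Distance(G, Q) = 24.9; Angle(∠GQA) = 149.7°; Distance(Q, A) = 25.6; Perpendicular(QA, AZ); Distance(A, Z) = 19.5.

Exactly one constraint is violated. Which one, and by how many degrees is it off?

Perpendicular(QA, AZ) — off by 8.80°.

G = (0.00, 0.00) ✓; GQ at -27.10° ✓; |GQ| = 24.90 ✓; ∠GQA = 149.7° ✓; |QA| = 25.60 ✓; ∠(QA, AZ) = 98.80° ✗; |AZ| = 19.50 ✓.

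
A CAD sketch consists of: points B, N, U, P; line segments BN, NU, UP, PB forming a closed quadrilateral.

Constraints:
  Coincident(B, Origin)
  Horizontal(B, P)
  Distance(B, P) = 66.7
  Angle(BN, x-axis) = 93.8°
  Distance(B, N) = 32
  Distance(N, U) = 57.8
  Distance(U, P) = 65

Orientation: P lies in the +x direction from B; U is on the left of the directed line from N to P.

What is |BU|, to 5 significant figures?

77.954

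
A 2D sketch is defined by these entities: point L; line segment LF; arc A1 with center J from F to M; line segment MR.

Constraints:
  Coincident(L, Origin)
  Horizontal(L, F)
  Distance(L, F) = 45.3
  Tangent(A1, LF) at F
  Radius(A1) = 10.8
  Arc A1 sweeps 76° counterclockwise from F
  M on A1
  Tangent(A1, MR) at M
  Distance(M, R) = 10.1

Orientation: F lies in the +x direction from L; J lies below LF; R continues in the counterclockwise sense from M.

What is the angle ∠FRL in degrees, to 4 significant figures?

96.64°

On A1, F sits at bearing 90° from J; a 76° counterclockwise sweep puts M at bearing 166°, so M = J + 10.8·(cos 166°, sin 166°) = (34.82, -8.187). A1 meets MR tangentially, so JM is at right angles to MR, so MR runs along (−sin 166°, cos 166°); with |MR| = 10.1, R = (32.38, -17.99). Then cos ∠FRL = RF·RL / (|RF||RL|), giving 96.64°.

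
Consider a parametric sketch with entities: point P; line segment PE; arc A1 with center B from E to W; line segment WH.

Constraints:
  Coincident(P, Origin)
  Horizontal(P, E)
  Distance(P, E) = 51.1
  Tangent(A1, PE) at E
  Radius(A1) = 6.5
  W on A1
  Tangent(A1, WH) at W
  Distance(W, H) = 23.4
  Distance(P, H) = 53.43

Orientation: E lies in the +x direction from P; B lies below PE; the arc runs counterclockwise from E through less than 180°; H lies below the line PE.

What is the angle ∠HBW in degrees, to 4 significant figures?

74.48°

Checks: P.y = 0.00, E.y = 0.00 ✓; |BW| = 6.500 ✓; ∠(BW, WH) = 90.00° ✓; |WH| = 23.40 ✓; |PH| = 53.43 ✓.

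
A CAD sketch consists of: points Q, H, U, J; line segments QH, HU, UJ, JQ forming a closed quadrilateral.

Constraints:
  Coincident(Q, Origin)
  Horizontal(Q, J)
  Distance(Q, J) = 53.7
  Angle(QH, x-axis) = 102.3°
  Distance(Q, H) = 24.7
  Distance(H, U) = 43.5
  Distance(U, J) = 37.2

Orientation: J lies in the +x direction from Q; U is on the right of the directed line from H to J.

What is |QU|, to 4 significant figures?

22.25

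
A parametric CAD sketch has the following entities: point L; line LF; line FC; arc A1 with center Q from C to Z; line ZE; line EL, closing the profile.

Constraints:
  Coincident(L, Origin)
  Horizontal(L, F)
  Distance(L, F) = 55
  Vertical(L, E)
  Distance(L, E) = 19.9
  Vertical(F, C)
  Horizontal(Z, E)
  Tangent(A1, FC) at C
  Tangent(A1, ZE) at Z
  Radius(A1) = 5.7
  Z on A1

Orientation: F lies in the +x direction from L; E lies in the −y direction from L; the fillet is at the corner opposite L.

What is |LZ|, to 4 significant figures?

53.16

L is at the origin; L and F share the same y with |LF| = 55.0 and F on the +x side, so F = (55.00, 0.000). LE is vertical with |LE| = 19.9 and E on the −y side, so E = (0.000, -19.90). The virtual corner opposite L is at (55.00, -19.90). Tangency of A1 to FC means the radius QC is perpendicular to FC and A1 meets ZE tangentially, so QZ is at right angles to ZE, with radius 5.7, so the center Q sits 5.7 in from both sides at Q = (49.30, -14.20). That places the tangent points at C = (55.00, -14.20) on FC and Z = (49.30, -19.90) on ZE. Then |LZ| = |Z − L| = 53.16.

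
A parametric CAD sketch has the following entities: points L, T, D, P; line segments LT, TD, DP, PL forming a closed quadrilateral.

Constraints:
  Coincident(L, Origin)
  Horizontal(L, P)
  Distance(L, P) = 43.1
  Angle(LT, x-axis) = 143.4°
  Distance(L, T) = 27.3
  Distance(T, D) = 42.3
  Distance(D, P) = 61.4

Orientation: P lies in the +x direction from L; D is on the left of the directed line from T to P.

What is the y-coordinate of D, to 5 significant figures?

48.516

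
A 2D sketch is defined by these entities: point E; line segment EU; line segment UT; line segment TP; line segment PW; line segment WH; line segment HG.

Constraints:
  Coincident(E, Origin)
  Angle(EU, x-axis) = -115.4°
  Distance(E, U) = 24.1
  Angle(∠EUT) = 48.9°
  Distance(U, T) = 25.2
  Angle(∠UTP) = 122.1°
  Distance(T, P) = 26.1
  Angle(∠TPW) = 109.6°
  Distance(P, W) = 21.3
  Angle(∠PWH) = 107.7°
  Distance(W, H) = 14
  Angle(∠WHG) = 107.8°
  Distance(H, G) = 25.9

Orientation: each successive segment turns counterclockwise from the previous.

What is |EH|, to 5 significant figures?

16.037

E is at the origin; EU runs at -115.4° with length 24.1, so U = (-10.337, -21.770). ∠EUT = 48.9° gives UT at 15.700° from the x-axis; with |UT| = 25.2, T = (13.922, -14.951). ∠UTP = 122.1° gives TP at 73.600° from the x-axis; with |TP| = 26.1, P = (21.292, 10.087). ∠TPW = 109.6° gives PW at 144.00° from the x-axis; with |PW| = 21.3, W = (4.0595, 22.607). ∠PWH = 107.7° gives WH at -143.70° from the x-axis; with |WH| = 14.0, H = (-7.2235, 14.318). Then |EH| = |H − E| = 16.037.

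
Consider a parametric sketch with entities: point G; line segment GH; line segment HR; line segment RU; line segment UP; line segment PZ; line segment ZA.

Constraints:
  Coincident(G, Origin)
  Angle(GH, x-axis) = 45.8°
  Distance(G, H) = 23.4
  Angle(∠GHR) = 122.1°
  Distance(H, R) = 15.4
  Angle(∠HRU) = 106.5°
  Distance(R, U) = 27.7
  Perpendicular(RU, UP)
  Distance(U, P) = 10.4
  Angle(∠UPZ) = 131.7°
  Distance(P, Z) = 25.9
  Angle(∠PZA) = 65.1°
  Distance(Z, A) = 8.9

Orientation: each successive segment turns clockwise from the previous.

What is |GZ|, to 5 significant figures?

5.4302

G is at the origin; GH runs at 45.8° with length 23.4, so H = (16.314, 16.776). ∠GHR = 122.1° gives HR at -12.100° from the x-axis; with |HR| = 15.4, R = (31.372, 13.548). ∠HRU = 106.5° gives RU at -85.600° from the x-axis; with |RU| = 27.7, U = (33.497, -14.071). RU is perpendicular to UP, so UP runs at -175.60°; with |UP| = 10.4, P = (23.127, -14.869). ∠UPZ = 131.7° gives PZ at 136.10° from the x-axis; with |PZ| = 25.9, Z = (4.4650, 3.0905). Then |GZ| = |Z − G| = 5.4302.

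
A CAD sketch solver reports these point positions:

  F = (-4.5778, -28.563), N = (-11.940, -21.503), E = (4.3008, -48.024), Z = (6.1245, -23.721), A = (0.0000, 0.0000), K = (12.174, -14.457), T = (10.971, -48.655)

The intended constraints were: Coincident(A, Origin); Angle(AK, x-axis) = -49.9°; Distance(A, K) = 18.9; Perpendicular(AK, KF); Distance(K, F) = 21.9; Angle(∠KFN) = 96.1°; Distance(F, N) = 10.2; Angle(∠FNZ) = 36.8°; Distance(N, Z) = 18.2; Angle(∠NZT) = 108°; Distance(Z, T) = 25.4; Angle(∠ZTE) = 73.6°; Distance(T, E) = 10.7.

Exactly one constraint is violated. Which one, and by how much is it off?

Distance(T, E) = 10.7 — off by 4.00.

A = (0.00, 0.00) ✓; AK at -49.90° ✓; |AK| = 18.90 ✓; ∠(AK, KF) = 90.00° ✓; |KF| = 21.90 ✓; ∠KFN = 96.10° ✓; |FN| = 10.20 ✓; ∠FNZ = 36.80° ✓; |NZ| = 18.20 ✓; ∠NZT = 108.0° ✓; |ZT| = 25.40 ✓; ∠ZTE = 73.60° ✓; |TE| = 6.700 ✗.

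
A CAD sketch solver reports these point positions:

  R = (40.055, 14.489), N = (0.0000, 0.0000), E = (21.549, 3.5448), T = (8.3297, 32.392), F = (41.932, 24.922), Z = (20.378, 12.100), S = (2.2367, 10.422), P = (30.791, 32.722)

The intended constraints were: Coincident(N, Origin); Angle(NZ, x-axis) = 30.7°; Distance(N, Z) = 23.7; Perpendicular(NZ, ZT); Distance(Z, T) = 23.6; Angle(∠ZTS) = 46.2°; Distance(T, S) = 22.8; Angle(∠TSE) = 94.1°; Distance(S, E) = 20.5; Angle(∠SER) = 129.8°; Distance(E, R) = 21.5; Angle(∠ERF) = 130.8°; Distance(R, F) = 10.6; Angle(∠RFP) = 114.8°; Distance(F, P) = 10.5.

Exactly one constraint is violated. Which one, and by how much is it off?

Distance(F, P) = 10.5 — off by 3.10.

N = (0.00, 0.00) ✓; NZ at 30.70° ✓; |NZ| = 23.70 ✓; ∠(NZ, ZT) = 90.00° ✓; |ZT| = 23.60 ✓; ∠ZTS = 46.20° ✓; |TS| = 22.80 ✓; ∠TSE = 94.10° ✓; |SE| = 20.50 ✓; ∠SER = 129.8° ✓; |ER| = 21.50 ✓; ∠ERF = 130.8° ✓; |RF| = 10.60 ✓; ∠RFP = 114.8° ✓; |FP| = 13.60 ✗.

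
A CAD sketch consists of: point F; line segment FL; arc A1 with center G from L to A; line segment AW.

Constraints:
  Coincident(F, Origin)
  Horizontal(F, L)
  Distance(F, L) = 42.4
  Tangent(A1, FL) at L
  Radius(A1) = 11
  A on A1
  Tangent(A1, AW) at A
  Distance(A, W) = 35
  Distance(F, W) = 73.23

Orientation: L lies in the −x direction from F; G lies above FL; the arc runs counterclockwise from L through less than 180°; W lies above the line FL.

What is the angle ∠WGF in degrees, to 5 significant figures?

130.75°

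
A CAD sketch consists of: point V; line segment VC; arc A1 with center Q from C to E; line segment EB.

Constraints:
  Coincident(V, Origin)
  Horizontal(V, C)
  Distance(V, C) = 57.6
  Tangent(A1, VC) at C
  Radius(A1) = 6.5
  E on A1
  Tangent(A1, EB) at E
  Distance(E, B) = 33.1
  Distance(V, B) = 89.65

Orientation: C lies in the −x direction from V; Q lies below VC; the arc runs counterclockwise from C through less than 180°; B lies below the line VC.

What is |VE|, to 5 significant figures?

62.034

V is at the origin; VC is horizontal with |VC| = 57.6 and C on the −x side, so C = (-57.600, 0.0000). A1 meets VC tangentially, so QC is at right angles to VC, so Q = C + (0, -6.5) = (-57.600, -6.5000). Since QE ⟂ EB (tangency), |QB| = √(6.5² + 33.1²) = 33.732 regardless of where E sits on A1. So B lies on both circle(V, 89.65) and circle(Q, 33.732); the below-VC intersection is B = (-86.328, -24.180). E is the foot of the tangent from B: E = (-62.010, -1.7246).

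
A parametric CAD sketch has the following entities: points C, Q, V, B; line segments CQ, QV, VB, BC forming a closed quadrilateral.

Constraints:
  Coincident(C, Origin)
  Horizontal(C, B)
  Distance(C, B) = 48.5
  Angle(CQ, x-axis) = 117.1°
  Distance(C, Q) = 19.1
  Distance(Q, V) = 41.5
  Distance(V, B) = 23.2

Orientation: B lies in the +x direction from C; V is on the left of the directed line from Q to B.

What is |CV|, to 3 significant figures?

37.0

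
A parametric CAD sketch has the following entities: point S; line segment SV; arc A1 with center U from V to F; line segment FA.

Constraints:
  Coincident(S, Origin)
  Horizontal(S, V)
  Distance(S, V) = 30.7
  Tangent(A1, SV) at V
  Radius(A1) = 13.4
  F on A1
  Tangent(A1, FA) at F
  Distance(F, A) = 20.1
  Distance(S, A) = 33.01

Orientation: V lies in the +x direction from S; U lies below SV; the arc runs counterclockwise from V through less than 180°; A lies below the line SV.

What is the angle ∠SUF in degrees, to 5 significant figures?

11.319°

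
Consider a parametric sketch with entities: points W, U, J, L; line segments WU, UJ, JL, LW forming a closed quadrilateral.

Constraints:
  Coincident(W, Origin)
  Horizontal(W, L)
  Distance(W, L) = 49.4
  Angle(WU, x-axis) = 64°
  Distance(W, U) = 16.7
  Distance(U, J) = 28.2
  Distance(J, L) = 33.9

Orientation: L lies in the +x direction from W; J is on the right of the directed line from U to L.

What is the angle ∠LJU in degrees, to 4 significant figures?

91.54°

Checks: |UJ| = 28.20 ✓; |JL| = 33.90 ✓.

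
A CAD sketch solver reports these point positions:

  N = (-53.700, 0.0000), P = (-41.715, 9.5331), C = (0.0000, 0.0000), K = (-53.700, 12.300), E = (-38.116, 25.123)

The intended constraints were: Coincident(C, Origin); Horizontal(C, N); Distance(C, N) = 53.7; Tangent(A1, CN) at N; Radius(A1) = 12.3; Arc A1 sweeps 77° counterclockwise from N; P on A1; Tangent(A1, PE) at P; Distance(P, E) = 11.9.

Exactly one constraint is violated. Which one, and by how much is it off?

Distance(P, E) = 11.9 — off by 4.10.

C = (0.00, 0.00) ✓; C.y = 0.00, N.y = 0.00 ✓; |CN| = 53.70 ✓; ∠(KN, NC) = 90.00° ✓; |KN| = 12.30 ✓; bearing(K→P) − bearing(K→N) = 77.00° ✓; |KP| = 12.30 ✓; ∠(KP, PE) = 90.00° ✓; |PE| = 16.00 ✗.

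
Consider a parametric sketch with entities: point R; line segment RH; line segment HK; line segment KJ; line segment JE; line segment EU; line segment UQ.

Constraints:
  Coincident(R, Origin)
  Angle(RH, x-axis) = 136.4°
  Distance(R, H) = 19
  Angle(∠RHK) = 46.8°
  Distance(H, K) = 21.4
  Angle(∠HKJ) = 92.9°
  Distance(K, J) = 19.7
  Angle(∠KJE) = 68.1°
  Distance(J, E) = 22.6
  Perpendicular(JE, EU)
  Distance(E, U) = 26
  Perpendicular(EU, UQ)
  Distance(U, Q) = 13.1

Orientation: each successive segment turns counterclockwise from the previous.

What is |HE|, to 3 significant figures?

12.4

∠HKJ = 92.9° gives KJ at -3.30° from the x-axis; with |KJ| = 19.7, J = (5.76, -9.43). ∠KJE = 68.1° gives JE at 109° from the x-axis; with |JE| = 22.6, E = (-1.45, 12.0). Then |HE| = |E − H| = 12.4.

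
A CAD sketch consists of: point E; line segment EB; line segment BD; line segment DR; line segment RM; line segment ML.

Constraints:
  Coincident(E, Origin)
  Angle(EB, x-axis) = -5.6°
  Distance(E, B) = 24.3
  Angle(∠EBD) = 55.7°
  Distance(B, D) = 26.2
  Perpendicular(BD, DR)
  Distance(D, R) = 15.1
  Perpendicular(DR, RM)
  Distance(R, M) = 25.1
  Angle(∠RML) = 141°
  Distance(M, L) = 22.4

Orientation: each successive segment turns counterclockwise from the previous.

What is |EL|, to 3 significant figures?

35.6

E is at the origin; EB runs at -5.6° with length 24.3, so B = (24.2, -2.37). ∠EBD = 55.7° gives BD at 119° from the x-axis; with |BD| = 26.2, D = (11.6, 20.6). The perpendicularity gives DR at right angles to BD, so DR runs at -151°; with |DR| = 15.1, R = (-1.64, 13.4). DR is perpendicular to RM, so RM runs at -61.3°; with |RM| = 25.1, M = (10.4, -8.66). ∠RML = 141.0° gives ML at -22.3° from the x-axis; with |ML| = 22.4, L = (31.1, -17.2). Then |EL| = |L − E| = 35.6.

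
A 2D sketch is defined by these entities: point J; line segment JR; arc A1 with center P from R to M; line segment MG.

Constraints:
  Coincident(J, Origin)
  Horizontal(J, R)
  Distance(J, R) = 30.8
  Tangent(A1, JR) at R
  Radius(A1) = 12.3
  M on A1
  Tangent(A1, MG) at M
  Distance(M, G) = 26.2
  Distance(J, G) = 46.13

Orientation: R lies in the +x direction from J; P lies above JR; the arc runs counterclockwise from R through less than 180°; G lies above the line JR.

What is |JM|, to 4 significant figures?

44.95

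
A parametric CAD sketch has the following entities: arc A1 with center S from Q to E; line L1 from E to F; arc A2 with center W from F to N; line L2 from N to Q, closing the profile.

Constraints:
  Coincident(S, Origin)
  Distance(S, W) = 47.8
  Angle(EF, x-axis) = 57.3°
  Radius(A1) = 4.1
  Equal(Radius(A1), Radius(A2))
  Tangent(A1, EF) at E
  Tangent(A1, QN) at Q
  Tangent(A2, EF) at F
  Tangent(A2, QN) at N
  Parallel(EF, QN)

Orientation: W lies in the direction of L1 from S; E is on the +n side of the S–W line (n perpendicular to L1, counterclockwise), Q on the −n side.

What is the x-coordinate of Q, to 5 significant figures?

3.4502

S is at the origin and W lies 47.8 along u from S, so W = 47.8·u = (25.823, 40.224). Tangency of A1 to both parallel lines with radius 4.1 puts E and Q at S ± 4.1·n: E = (-3.4502, 2.2150), Q = (3.4502, -2.2150). So Q.x = 3.4502.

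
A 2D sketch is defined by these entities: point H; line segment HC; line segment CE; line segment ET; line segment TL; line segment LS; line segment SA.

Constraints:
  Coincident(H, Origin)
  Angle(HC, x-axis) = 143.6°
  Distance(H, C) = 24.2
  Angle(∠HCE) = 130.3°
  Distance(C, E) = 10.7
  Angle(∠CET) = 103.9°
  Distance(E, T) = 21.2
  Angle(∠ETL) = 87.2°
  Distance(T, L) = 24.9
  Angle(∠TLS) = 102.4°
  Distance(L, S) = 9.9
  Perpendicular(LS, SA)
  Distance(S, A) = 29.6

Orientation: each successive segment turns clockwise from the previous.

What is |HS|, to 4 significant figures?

3.750

∠ETL = 87.2° gives TL at -75.00° from the x-axis; with |TL| = 24.9, L = (6.424, 7.465). ∠TLS = 102.4° gives LS at -152.6° from the x-axis; with |LS| = 9.9, S = (-2.366, 2.909). Then |HS| = |S − H| = 3.750.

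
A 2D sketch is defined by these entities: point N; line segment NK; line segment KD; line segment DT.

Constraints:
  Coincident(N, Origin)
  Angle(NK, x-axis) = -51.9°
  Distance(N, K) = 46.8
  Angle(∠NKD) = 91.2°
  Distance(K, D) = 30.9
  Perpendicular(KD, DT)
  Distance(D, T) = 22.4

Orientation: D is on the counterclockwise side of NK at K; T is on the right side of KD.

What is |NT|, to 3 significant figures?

76.2

N is at the origin; NK runs at -51.9° with length 46.8, so K = 46.8·(cos -51.9°, sin -51.9°) = (28.9, -36.8). ∠NKD = 91.2°, so KD runs at -51.9° + (180° − 91.2°) = 36.9° from the x-axis; with |KD| = 30.9, D = K + 30.9·(cos 36.9°, sin 36.9°) = (53.6, -18.3). KD ⟂ DT; with |DT| = 22.4 on the right of KD, T = D + 22.4·(0.600, -0.800) = (67.0, -36.2). Then |NT| = |T − N| = 76.2.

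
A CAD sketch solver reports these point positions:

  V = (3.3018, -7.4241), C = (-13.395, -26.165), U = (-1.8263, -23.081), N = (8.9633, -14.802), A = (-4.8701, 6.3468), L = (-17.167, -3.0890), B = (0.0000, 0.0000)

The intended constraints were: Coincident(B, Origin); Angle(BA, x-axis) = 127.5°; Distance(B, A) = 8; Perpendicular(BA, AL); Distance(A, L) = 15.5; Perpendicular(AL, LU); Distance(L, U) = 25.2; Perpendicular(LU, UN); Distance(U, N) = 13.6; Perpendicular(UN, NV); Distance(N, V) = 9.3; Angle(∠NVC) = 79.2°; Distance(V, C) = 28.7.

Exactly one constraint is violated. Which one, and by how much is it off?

Distance(V, C) = 28.7 — off by 3.60.

B = (0.00, 0.00) ✓; BA at 127.5° ✓; |BA| = 8.000 ✓; ∠(BA, AL) = 90.00° ✓; |AL| = 15.50 ✓; ∠(AL, LU) = 90.00° ✓; |LU| = 25.20 ✓; ∠(LU, UN) = 90.00° ✓; |UN| = 13.60 ✓; ∠(UN, NV) = 90.00° ✓; |NV| = 9.300 ✓; ∠NVC = 79.20° ✓; |VC| = 25.10 ✗.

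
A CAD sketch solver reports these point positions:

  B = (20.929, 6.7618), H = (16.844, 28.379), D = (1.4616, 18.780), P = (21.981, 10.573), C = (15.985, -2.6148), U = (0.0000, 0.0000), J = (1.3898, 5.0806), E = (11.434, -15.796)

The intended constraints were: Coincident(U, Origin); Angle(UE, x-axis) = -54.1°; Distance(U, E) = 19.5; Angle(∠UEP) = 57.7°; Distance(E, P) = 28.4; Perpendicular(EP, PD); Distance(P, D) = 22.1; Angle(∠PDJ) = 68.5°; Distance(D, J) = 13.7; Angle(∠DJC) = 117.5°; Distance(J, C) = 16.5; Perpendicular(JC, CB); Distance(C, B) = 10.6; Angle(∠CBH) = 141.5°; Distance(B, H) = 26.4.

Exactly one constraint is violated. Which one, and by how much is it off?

Distance(B, H) = 26.4 — off by 4.40.

U = (0.00, 0.00) ✓; UE at -54.10° ✓; |UE| = 19.50 ✓; ∠UEP = 57.70° ✓; |EP| = 28.40 ✓; ∠(EP, PD) = 90.00° ✓; |PD| = 22.10 ✓; ∠PDJ = 68.50° ✓; |DJ| = 13.70 ✓; ∠DJC = 117.5° ✓; |JC| = 16.50 ✓; ∠(JC, CB) = 90.00° ✓; |CB| = 10.60 ✓; ∠CBH = 141.5° ✓; |BH| = 22.00 ✗.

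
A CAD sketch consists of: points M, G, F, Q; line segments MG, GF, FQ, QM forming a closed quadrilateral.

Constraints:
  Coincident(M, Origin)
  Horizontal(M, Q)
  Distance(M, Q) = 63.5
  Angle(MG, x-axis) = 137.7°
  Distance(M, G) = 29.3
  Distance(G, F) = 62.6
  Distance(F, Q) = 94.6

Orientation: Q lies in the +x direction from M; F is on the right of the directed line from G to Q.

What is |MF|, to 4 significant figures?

47.67

M is at the origin; MQ is horizontal with |MQ| = 63.5 and Q in +x, so Q = (63.5, 0). MG runs at 137.7° with |MG| = 29.3, so G = (-21.67, 19.72). F is determined by |GF| = 62.6 and |FQ| = 94.6 together: it lies at the intersection of circle(G, 62.6) and circle(Q, 94.6). With |GQ| = 87.42, the foot of the radical line on GQ is 14.94 from G and the perpendicular offset is √(62.6² − 14.94²) = 60.79. Taking the right-of-GQ solution: F = (-20.83, -42.88).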